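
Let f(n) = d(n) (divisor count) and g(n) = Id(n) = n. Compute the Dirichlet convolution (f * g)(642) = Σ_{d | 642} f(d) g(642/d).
(d * Id)(642) = 2180

Divisors of 642: [1, 2, 3, 6, 107, 214, 321, 642]. For each d | 642:
  d = 1: d(1) · Id(642/1) = 1 · 642 = 642
  d = 2: d(2) · Id(642/2) = 2 · 321 = 642
  d = 3: d(3) · Id(642/3) = 2 · 214 = 428
  d = 6: d(6) · Id(642/6) = 4 · 107 = 428
  d = 107: d(107) · Id(642/107) = 2 · 6 = 12
  d = 214: d(214) · Id(642/214) = 4 · 3 = 12
  d = 321: d(321) · Id(642/321) = 4 · 2 = 8
  d = 642: d(642) · Id(642/642) = 8 · 1 = 8
Summing: (d * Id)(642) = 642 + 642 + 428 + 428 + 12 + 12 + 8 + 8 = 2180.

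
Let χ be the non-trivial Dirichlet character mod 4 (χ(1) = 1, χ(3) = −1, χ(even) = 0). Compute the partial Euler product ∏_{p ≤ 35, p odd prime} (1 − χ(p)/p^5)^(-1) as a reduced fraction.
∏ = 52015810615424538455317584769582112629834289625/52216435813704314792391924764477903837266444288

The odd primes p ≤ 35 are [3, 5, 7, 11, 13, 17, 19, 23, 29, 31]. For each, χ(p) = 1 if p ≡ 1 mod 4, χ(p) = −1 if p ≡ 3 mod 4. Taking (1 − χ(p)/p^5)^(-1) = p^5/(p^5 − χ(p)): (1 − (-1)/3^5)^(-1) · (1 − (1)/5^5)^(-1) · (1 − (-1)/7^5)^(-1) · (1 − (-1)/11^5)^(-1) · (1 − (1)/13^5)^(-1) · (1 − (1)/17^5)^(-1) · (1 − (-1)/19^5)^(-1) · (1 − (-1)/23^5)^(-1) · (1 − (1)/29^5)^(-1) · (1 − (-1)/31^5)^(-1) = 52015810615424538455317584769582112629834289625/52216435813704314792391924764477903837266444288.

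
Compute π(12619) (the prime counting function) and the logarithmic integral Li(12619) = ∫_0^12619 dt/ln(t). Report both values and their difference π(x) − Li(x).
π(12619) = 1508;  Li(12619) ≈ 1526.82;  π(x) − Li(x) ≈ -18.82.

Direct count of primes ≤ 12619 gives π(12619) = 1508. Numerical evaluation of the logarithmic integral gives Li(12619) ≈ 1526.82. The difference π(x) − Li(x) ≈ -18.82 is typically negative for small/moderate x (Li(x) overestimates), though Littlewood's theorem shows this sign changes infinitely often.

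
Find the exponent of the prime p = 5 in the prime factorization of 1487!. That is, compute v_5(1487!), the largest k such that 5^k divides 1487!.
v_5(1487!) = 369

Legendre's formula: v_p(n!) = Σ_{k ≥ 1} ⌊n / p^k⌋. For p = 5, n = 1487, the terms are:
  ⌊1487/5^1⌋ = ⌊1487/5⌋ = 297
  ⌊1487/5^2⌋ = ⌊1487/25⌋ = 59
  ⌊1487/5^3⌋ = ⌊1487/125⌋ = 11
  ⌊1487/5^4⌋ = ⌊1487/625⌋ = 2
(the next term ⌊1487/5^5⌋ = 0, terminating the sum). Summing: v_5(1487!) = 297 + 59 + 11 + 2 = 369.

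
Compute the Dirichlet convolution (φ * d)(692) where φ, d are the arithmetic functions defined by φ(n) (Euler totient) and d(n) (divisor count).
(φ * d)(692) = 1218

Divisors of 692: [1, 2, 4, 173, 346, 692]. For each d | 692:
  d = 1: φ(1) · d(692/1) = 1 · 6 = 6
  d = 2: φ(2) · d(692/2) = 1 · 4 = 4
  d = 4: φ(4) · d(692/4) = 2 · 2 = 4
  d = 173: φ(173) · d(692/173) = 172 · 3 = 516
  d = 346: φ(346) · d(692/346) = 172 · 2 = 344
  d = 692: φ(692) · d(692/692) = 344 · 1 = 344
Summing: (φ * d)(692) = 6 + 4 + 4 + 516 + 344 + 344 = 1218.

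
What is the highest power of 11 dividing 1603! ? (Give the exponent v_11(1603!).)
v_11(1603!) = 159

Legendre's formula: v_p(n!) = Σ_{k ≥ 1} ⌊n / p^k⌋. For p = 11, n = 1603, the terms are:
  ⌊1603/11^1⌋ = ⌊1603/11⌋ = 145
  ⌊1603/11^2⌋ = ⌊1603/121⌋ = 13
  ⌊1603/11^3⌋ = ⌊1603/1331⌋ = 1
(the next term ⌊1603/11^4⌋ = 0, terminating the sum). Summing: v_11(1603!) = 145 + 13 + 1 = 159.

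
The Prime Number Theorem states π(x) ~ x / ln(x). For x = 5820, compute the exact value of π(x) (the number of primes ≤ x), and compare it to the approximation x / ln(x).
π(5820) = 763;  x/ln(x) ≈ 671.35;  relative error ≈ 12.01%.

Directly count primes up to 5820: π(5820) = 763. The PNT approximation gives 5820/ln(5820) ≈ 5820/8.66906 ≈ 671.35. Relative error (π(x) − x/ln(x)) / π(x) ≈ 12.01%; the approximation is known to undercount slightly (Li(x) is a better estimate).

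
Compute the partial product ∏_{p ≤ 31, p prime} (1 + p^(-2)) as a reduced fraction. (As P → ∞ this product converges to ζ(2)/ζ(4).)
∏ = 7292191856800000/4827887490090357

The primes p ≤ 31 are [2, 3, 5, 7, 11, 13, 17, 19, 23, 29, 31]. For each, (1 + 1/p^2) = (p^2 + 1)/p^2. Multiplying these fractions over p ∈ [2, 3, 5, 7, 11, 13, 17, 19, 23, 29, 31] gives 7292191856800000/4827887490090357. (In the limit P → ∞ this tends to ζ(2)/ζ(4).)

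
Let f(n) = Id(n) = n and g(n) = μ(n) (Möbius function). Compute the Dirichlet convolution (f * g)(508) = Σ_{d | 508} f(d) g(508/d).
(Id * μ)(508) = 252

Divisors of 508: [1, 2, 4, 127, 254, 508]. For each d | 508:
  d = 1: Id(1) · μ(508/1) = 1 · 0 = 0
  d = 2: Id(2) · μ(508/2) = 2 · 1 = 2
  d = 4: Id(4) · μ(508/4) = 4 · -1 = -4
  d = 127: Id(127) · μ(508/127) = 127 · 0 = 0
  d = 254: Id(254) · μ(508/254) = 254 · -1 = -254
  d = 508: Id(508) · μ(508/508) = 508 · 1 = 508
Summing: (Id * μ)(508) = 0 + 2 + -4 + 0 + -254 + 508 = 252.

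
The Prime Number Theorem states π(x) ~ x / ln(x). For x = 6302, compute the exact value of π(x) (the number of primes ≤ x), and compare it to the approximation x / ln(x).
π(6302) = 820;  x/ln(x) ≈ 720.34;  relative error ≈ 12.15%.

Directly count primes up to 6302: π(6302) = 820. The PNT approximation gives 6302/ln(6302) ≈ 6302/8.74862 ≈ 720.34. Relative error (π(x) − x/ln(x)) / π(x) ≈ 12.15%; the approximation is known to undercount slightly (Li(x) is a better estimate).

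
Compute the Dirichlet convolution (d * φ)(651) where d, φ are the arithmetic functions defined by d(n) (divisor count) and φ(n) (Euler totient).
(d * φ)(651) = 1024

Divisors of 651: [1, 3, 7, 21, 31, 93, 217, 651]. For each d | 651:
  d = 1: d(1) · φ(651/1) = 1 · 360 = 360
  d = 3: d(3) · φ(651/3) = 2 · 180 = 360
  d = 7: d(7) · φ(651/7) = 2 · 60 = 120
  d = 21: d(21) · φ(651/21) = 4 · 30 = 120
  d = 31: d(31) · φ(651/31) = 2 · 12 = 24
  d = 93: d(93) · φ(651/93) = 4 · 6 = 24
  d = 217: d(217) · φ(651/217) = 4 · 2 = 8
  d = 651: d(651) · φ(651/651) = 8 · 1 = 8
Summing: (d * φ)(651) = 360 + 360 + 120 + 120 + 24 + 24 + 8 + 8 = 1024.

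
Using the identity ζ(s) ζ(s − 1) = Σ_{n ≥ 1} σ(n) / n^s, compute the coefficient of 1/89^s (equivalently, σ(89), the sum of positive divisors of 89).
σ(89) = 90

In the product (Σ m^0/m^s)(Σ k / k^s) = Σ (Σ_{d | n} d) / n^s, the coefficient of 1/n^s is σ(n) = Σ_{d | n} d. For n = 89, divisors are [1, 89]; summing: σ(89) = 90.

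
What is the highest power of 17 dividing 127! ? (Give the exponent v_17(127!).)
v_17(127!) = 7

Legendre's formula: v_p(n!) = Σ_{k ≥ 1} ⌊n / p^k⌋. For p = 17, n = 127, the terms are:
  ⌊127/17^1⌋ = ⌊127/17⌋ = 7
(the next term ⌊127/17^2⌋ = 0, terminating the sum). Summing: v_17(127!) = 7 = 7.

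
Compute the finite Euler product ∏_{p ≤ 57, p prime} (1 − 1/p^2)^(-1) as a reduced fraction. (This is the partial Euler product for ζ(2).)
∏ = 35034630647548196605993834769/21373637931227167970033664000

The primes p ≤ 57 are [2, 3, 5, 7, 11, 13, 17, 19, 23, 29, 31, 37, 41, 43, 47, 53]. For each prime, (1 − 1/p^2)^(-1) = p^2 / (p^2 − 1). The product is (1 − 1/2^2)^(-1), (1 − 1/3^2)^(-1), (1 − 1/5^2)^(-1), (1 − 1/7^2)^(-1), (1 − 1/11^2)^(-1), (1 − 1/13^2)^(-1), (1 − 1/17^2)^(-1), (1 − 1/19^2)^(-1), (1 − 1/23^2)^(-1), (1 − 1/29^2)^(-1), (1 − 1/31^2)^(-1), (1 − 1/37^2)^(-1), (1 − 1/41^2)^(-1), (1 − 1/43^2)^(-1), (1 − 1/47^2)^(-1), (1 − 1/53^2)^(-1) = ∏ p^2 / (p^2 − 1) = 35034630647548196605993834769/21373637931227167970033664000.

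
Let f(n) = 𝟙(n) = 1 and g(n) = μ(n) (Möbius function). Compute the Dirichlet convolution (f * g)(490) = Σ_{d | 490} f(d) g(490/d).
(𝟙 * μ)(490) = 0

Divisors of 490: [1, 2, 5, 7, 10, 14, 35, 49, 70, 98, 245, 490]. For each d | 490:
  d = 1: 𝟙(1) · μ(490/1) = 1 · 0 = 0
  d = 2: 𝟙(2) · μ(490/2) = 1 · 0 = 0
  d = 5: 𝟙(5) · μ(490/5) = 1 · 0 = 0
  d = 7: 𝟙(7) · μ(490/7) = 1 · -1 = -1
  d = 10: 𝟙(10) · μ(490/10) = 1 · 0 = 0
  d = 14: 𝟙(14) · μ(490/14) = 1 · 1 = 1
  d = 35: 𝟙(35) · μ(490/35) = 1 · 1 = 1
  d = 49: 𝟙(49) · μ(490/49) = 1 · 1 = 1
  d = 70: 𝟙(70) · μ(490/70) = 1 · -1 = -1
  d = 98: 𝟙(98) · μ(490/98) = 1 · -1 = -1
  d = 245: 𝟙(245) · μ(490/245) = 1 · -1 = -1
  d = 490: 𝟙(490) · μ(490/490) = 1 · 1 = 1
Summing: (𝟙 * μ)(490) = 0 + 0 + 0 + -1 + 0 + 1 + 1 + 1 + -1 + -1 + -1 + 1 = 0.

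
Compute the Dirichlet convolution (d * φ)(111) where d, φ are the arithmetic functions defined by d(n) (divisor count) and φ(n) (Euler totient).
(d * φ)(111) = 152

Divisors of 111: [1, 3, 37, 111]. For each d | 111:
  d = 1: d(1) · φ(111/1) = 1 · 72 = 72
  d = 3: d(3) · φ(111/3) = 2 · 36 = 72
  d = 37: d(37) · φ(111/37) = 2 · 2 = 4
  d = 111: d(111) · φ(111/111) = 4 · 1 = 4
Summing: (d * φ)(111) = 72 + 72 + 4 + 4 = 152.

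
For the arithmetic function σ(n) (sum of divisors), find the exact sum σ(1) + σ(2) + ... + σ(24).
Σ_{n ≤ 24} σ(n) = 491

Compute σ(n) for each 1 ≤ n ≤ 24: σ(1) = 1, σ(2) = 3, σ(3) = 4, σ(4) = 7, σ(5) = 6, σ(6) = 12, σ(7) = 8, σ(8) = 15, σ(9) = 13, σ(10) = 18, σ(11) = 12, σ(12) = 28, σ(13) = 14, σ(14) = 24, σ(15) = 24, σ(16) = 31, σ(17) = 18, σ(18) = 39, σ(19) = 20, σ(20) = 42, σ(21) = 32, σ(22) = 36, σ(23) = 24, σ(24) = 60. Summing all 24 values: 491. (Average order: Σ_{n ≤ x} σ(n) ~ (π²/12) x². For x = 24, (π²/12)·24² ≈ 473.74.)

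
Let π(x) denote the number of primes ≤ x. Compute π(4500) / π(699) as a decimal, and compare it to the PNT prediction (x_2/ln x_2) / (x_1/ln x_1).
π(4500)/π(699) = 610/125 ≈ 4.8800;  PNT prediction ≈ 5.0126.

π(699) = 125 and π(4500) = 610, so π(4500)/π(699) ≈ 4.8800. The PNT-predicted ratio is (4500/ln(4500)) / (699/ln(699)) ≈ 5.0126. The two agree to within a few percent, as expected.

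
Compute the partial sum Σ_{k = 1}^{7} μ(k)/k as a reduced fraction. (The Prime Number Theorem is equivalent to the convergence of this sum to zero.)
Σ μ(k)/k = -1/105

Values of μ(k) for 1 ≤ k ≤ 7: μ(1) = 1, μ(2) = -1, μ(3) = -1, μ(5) = -1, μ(6) = 1, μ(7) = -1, with μ = 0 on non-squarefree integers. Summing μ(k)/k for k where μ(k) ≠ 0 gives -1/105 ≈ -0.0095. (PNT ⟺ this sum → 0 as n → ∞.)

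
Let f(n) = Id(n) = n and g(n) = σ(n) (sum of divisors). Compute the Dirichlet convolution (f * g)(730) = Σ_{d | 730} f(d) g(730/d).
(Id * σ)(730) = 8085

Divisors of 730: [1, 2, 5, 10, 73, 146, 365, 730]. For each d | 730:
  d = 1: Id(1) · σ(730/1) = 1 · 1332 = 1332
  d = 2: Id(2) · σ(730/2) = 2 · 444 = 888
  d = 5: Id(5) · σ(730/5) = 5 · 222 = 1110
  d = 10: Id(10) · σ(730/10) = 10 · 74 = 740
  d = 73: Id(73) · σ(730/73) = 73 · 18 = 1314
  d = 146: Id(146) · σ(730/146) = 146 · 6 = 876
  d = 365: Id(365) · σ(730/365) = 365 · 3 = 1095
  d = 730: Id(730) · σ(730/730) = 730 · 1 = 730
Summing: (Id * σ)(730) = 1332 + 888 + 1110 + 740 + 1314 + 876 + 1095 + 730 = 8085.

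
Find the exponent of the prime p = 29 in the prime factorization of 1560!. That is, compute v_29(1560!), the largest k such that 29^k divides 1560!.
v_29(1560!) = 54

Legendre's formula: v_p(n!) = Σ_{k ≥ 1} ⌊n / p^k⌋. For p = 29, n = 1560, the terms are:
  ⌊1560/29^1⌋ = ⌊1560/29⌋ = 53
  ⌊1560/29^2⌋ = ⌊1560/841⌋ = 1
(the next term ⌊1560/29^3⌋ = 0, terminating the sum). Summing: v_29(1560!) = 53 + 1 = 54.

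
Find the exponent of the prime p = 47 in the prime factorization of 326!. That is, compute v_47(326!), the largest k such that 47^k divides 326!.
v_47(326!) = 6

Legendre's formula: v_p(n!) = Σ_{k ≥ 1} ⌊n / p^k⌋. For p = 47, n = 326, the terms are:
  ⌊326/47^1⌋ = ⌊326/47⌋ = 6
(the next term ⌊326/47^2⌋ = 0, terminating the sum). Summing: v_47(326!) = 6 = 6.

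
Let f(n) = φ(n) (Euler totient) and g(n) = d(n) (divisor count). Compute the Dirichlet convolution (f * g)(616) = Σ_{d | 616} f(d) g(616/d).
(φ * d)(616) = 1440

Divisors of 616: [1, 2, 4, 7, 8, 11, 14, 22, 28, 44, 56, 77, 88, 154, 308, 616]. For each d | 616:
  d = 1: φ(1) · d(616/1) = 1 · 16 = 16
  d = 2: φ(2) · d(616/2) = 1 · 12 = 12
  d = 4: φ(4) · d(616/4) = 2 · 8 = 16
  d = 7: φ(7) · d(616/7) = 6 · 8 = 48
  d = 8: φ(8) · d(616/8) = 4 · 4 = 16
  d = 11: φ(11) · d(616/11) = 10 · 8 = 80
  d = 14: φ(14) · d(616/14) = 6 · 6 = 36
  d = 22: φ(22) · d(616/22) = 10 · 6 = 60
  d = 28: φ(28) · d(616/28) = 12 · 4 = 48
  d = 44: φ(44) · d(616/44) = 20 · 4 = 80
  d = 56: φ(56) · d(616/56) = 24 · 2 = 48
  d = 77: φ(77) · d(616/77) = 60 · 4 = 240
  d = 88: φ(88) · d(616/88) = 40 · 2 = 80
  d = 154: φ(154) · d(616/154) = 60 · 3 = 180
  d = 308: φ(308) · d(616/308) = 120 · 2 = 240
  d = 616: φ(616) · d(616/616) = 240 · 1 = 240
Summing: (φ * d)(616) = 16 + 12 + 16 + 48 + 16 + 80 + 36 + 60 + 48 + 80 + 48 + 240 + 80 + 180 + 240 + 240 = 1440.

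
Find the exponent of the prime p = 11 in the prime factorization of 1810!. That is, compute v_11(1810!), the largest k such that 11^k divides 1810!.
v_11(1810!) = 179

Legendre's formula: v_p(n!) = Σ_{k ≥ 1} ⌊n / p^k⌋. For p = 11, n = 1810, the terms are:
  ⌊1810/11^1⌋ = ⌊1810/11⌋ = 164
  ⌊1810/11^2⌋ = ⌊1810/121⌋ = 14
  ⌊1810/11^3⌋ = ⌊1810/1331⌋ = 1
(the next term ⌊1810/11^4⌋ = 0, terminating the sum). Summing: v_11(1810!) = 164 + 14 + 1 = 179.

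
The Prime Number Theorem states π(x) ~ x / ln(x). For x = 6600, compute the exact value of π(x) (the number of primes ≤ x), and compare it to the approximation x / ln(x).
π(6600) = 853;  x/ln(x) ≈ 750.44;  relative error ≈ 12.02%.

Directly count primes up to 6600: π(6600) = 853. The PNT approximation gives 6600/ln(6600) ≈ 6600/8.79482 ≈ 750.44. Relative error (π(x) − x/ln(x)) / π(x) ≈ 12.02%; the approximation is known to undercount slightly (Li(x) is a better estimate).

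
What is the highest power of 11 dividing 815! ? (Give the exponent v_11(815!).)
v_11(815!) = 80

Legendre's formula: v_p(n!) = Σ_{k ≥ 1} ⌊n / p^k⌋. For p = 11, n = 815, the terms are:
  ⌊815/11^1⌋ = ⌊815/11⌋ = 74
  ⌊815/11^2⌋ = ⌊815/121⌋ = 6
(the next term ⌊815/11^3⌋ = 0, terminating the sum). Summing: v_11(815!) = 74 + 6 = 80.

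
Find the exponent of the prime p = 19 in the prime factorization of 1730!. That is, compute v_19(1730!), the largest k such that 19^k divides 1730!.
v_19(1730!) = 95

Legendre's formula: v_p(n!) = Σ_{k ≥ 1} ⌊n / p^k⌋. For p = 19, n = 1730, the terms are:
  ⌊1730/19^1⌋ = ⌊1730/19⌋ = 91
  ⌊1730/19^2⌋ = ⌊1730/361⌋ = 4
(the next term ⌊1730/19^3⌋ = 0, terminating the sum). Summing: v_19(1730!) = 91 + 4 = 95.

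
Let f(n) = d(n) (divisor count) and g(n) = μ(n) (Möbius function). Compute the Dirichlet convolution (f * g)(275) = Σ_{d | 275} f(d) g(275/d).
(d * μ)(275) = 1

Divisors of 275: [1, 5, 11, 25, 55, 275]. For each d | 275:
  d = 1: d(1) · μ(275/1) = 1 · 0 = 0
  d = 5: d(5) · μ(275/5) = 2 · 1 = 2
  d = 11: d(11) · μ(275/11) = 2 · 0 = 0
  d = 25: d(25) · μ(275/25) = 3 · -1 = -3
  d = 55: d(55) · μ(275/55) = 4 · -1 = -4
  d = 275: d(275) · μ(275/275) = 6 · 1 = 6
Summing: (d * μ)(275) = 0 + 2 + 0 + -3 + -4 + 6 = 1.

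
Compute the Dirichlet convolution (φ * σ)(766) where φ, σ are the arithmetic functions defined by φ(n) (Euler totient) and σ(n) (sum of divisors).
(φ * σ)(766) = 3064

Divisors of 766: [1, 2, 383, 766]. For each d | 766:
  d = 1: φ(1) · σ(766/1) = 1 · 1152 = 1152
  d = 2: φ(2) · σ(766/2) = 1 · 384 = 384
  d = 383: φ(383) · σ(766/383) = 382 · 3 = 1146
  d = 766: φ(766) · σ(766/766) = 382 · 1 = 382
Summing: (φ * σ)(766) = 1152 + 384 + 1146 + 382 = 3064.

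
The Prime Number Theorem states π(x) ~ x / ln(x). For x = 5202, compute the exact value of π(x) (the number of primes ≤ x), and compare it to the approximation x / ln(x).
π(5202) = 692;  x/ln(x) ≈ 607.94;  relative error ≈ 12.15%.

Directly count primes up to 5202: π(5202) = 692. The PNT approximation gives 5202/ln(5202) ≈ 5202/8.55680 ≈ 607.94. Relative error (π(x) − x/ln(x)) / π(x) ≈ 12.15%; the approximation is known to undercount slightly (Li(x) is a better estimate).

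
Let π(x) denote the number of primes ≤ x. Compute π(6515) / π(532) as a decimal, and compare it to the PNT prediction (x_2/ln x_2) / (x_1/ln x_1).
π(6515)/π(532) = 842/99 ≈ 8.5051;  PNT prediction ≈ 8.7527.

π(532) = 99 and π(6515) = 842, so π(6515)/π(532) ≈ 8.5051. The PNT-predicted ratio is (6515/ln(6515)) / (532/ln(532)) ≈ 8.7527. The two agree to within a few percent, as expected.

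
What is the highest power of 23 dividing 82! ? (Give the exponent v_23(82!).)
v_23(82!) = 3

Legendre's formula: v_p(n!) = Σ_{k ≥ 1} ⌊n / p^k⌋. For p = 23, n = 82, the terms are:
  ⌊82/23^1⌋ = ⌊82/23⌋ = 3
(the next term ⌊82/23^2⌋ = 0, terminating the sum). Summing: v_23(82!) = 3 = 3.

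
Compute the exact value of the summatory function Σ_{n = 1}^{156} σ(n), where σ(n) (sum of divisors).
Σ_{n ≤ 156} σ(n) = 20162

Compute σ(n) for each 1 ≤ n ≤ 156: σ(1) = 1, σ(2) = 3, σ(3) = 4, σ(4) = 7, σ(5) = 6, σ(6) = 12, σ(7) = 8, σ(8) = 15, σ(9) = 13, σ(10) = 18, σ(11) = 12, σ(12) = 28, σ(13) = 14, σ(14) = 24, σ(15) = 24, σ(16) = 31, σ(17) = 18, σ(18) = 39, σ(19) = 20, σ(20) = 42, σ(21) = 32, σ(22) = 36, σ(23) = 24, σ(24) = 60, σ(25) = 31, σ(26) = 42, σ(27) = 40, σ(28) = 56, σ(29) = 30, σ(30) = 72, σ(31) = 32, σ(32) = 63, σ(33) = 48, σ(34) = 54, σ(35) = 48, σ(36) = 91, σ(37) = 38, σ(38) = 60, σ(39) = 56, σ(40) = 90, σ(41) = 42, σ(42) = 96, σ(43) = 44, σ(44) = 84, σ(45) = 78, σ(46) = 72, σ(47) = 48, σ(48) = 124, σ(49) = 57, σ(50) = 93, σ(51) = 72, σ(52) = 98, σ(53) = 54, σ(54) = 120, σ(55) = 72, σ(56) = 120, σ(57) = 80, σ(58) = 90, σ(59) = 60, σ(60) = 168, σ(61) = 62, σ(62) = 96, σ(63) = 104, σ(64) = 127, σ(65) = 84, σ(66) = 144, σ(67) = 68, σ(68) = 126, σ(69) = 96, σ(70) = 144, σ(71) = 72, σ(72) = 195, σ(73) = 74, σ(74) = 114, σ(75) = 124, σ(76) = 140, σ(77) = 96, σ(78) = 168, σ(79) = 80, σ(80) = 186, σ(81) = 121, σ(82) = 126, σ(83) = 84, σ(84) = 224, σ(85) = 108, σ(86) = 132, σ(87) = 120, σ(88) = 180, σ(89) = 90, σ(90) = 234, σ(91) = 112, σ(92) = 168, σ(93) = 128, σ(94) = 144, σ(95) = 120, σ(96) = 252, σ(97) = 98, σ(98) = 171, σ(99) = 156, σ(100) = 217, σ(101) = 102, σ(102) = 216, σ(103) = 104, σ(104) = 210, σ(105) = 192, σ(106) = 162, σ(107) = 108, σ(108) = 280, σ(109) = 110, σ(110) = 216, σ(111) = 152, σ(112) = 248, σ(113) = 114, σ(114) = 240, σ(115) = 144, σ(116) = 210, σ(117) = 182, σ(118) = 180, σ(119) = 144, σ(120) = 360, σ(121) = 133, σ(122) = 186, σ(123) = 168, σ(124) = 224, σ(125) = 156, σ(126) = 312, σ(127) = 128, σ(128) = 255, σ(129) = 176, σ(130) = 252, σ(131) = 132, σ(132) = 336, σ(133) = 160, σ(134) = 204, σ(135) = 240, σ(136) = 270, σ(137) = 138, σ(138) = 288, σ(139) = 140, σ(140) = 336, σ(141) = 192, σ(142) = 216, σ(143) = 168, σ(144) = 403, σ(145) = 180, σ(146) = 222, σ(147) = 228, σ(148) = 266, σ(149) = 150, σ(150) = 372, σ(151) = 152, σ(152) = 300, σ(153) = 234, σ(154) = 288, σ(155) = 192, σ(156) = 392. Summing all 156 values: 20162. (Average order: Σ_{n ≤ x} σ(n) ~ (π²/12) x². For x = 156, (π²/12)·156² ≈ 20015.56.)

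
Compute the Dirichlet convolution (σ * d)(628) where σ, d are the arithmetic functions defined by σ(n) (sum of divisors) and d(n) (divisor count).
(σ * d)(628) = 2560

Divisors of 628: [1, 2, 4, 157, 314, 628]. For each d | 628:
  d = 1: σ(1) · d(628/1) = 1 · 6 = 6
  d = 2: σ(2) · d(628/2) = 3 · 4 = 12
  d = 4: σ(4) · d(628/4) = 7 · 2 = 14
  d = 157: σ(157) · d(628/157) = 158 · 3 = 474
  d = 314: σ(314) · d(628/314) = 474 · 2 = 948
  d = 628: σ(628) · d(628/628) = 1106 · 1 = 1106
Summing: (σ * d)(628) = 6 + 12 + 14 + 474 + 948 + 1106 = 2560.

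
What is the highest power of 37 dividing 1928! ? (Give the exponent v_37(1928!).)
v_37(1928!) = 53

Legendre's formula: v_p(n!) = Σ_{k ≥ 1} ⌊n / p^k⌋. For p = 37, n = 1928, the terms are:
  ⌊1928/37^1⌋ = ⌊1928/37⌋ = 52
  ⌊1928/37^2⌋ = ⌊1928/1369⌋ = 1
(the next term ⌊1928/37^3⌋ = 0, terminating the sum). Summing: v_37(1928!) = 52 + 1 = 53.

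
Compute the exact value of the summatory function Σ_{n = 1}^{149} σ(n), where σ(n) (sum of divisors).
Σ_{n ≤ 149} σ(n) = 18232

Compute σ(n) for each 1 ≤ n ≤ 149: σ(1) = 1, σ(2) = 3, σ(3) = 4, σ(4) = 7, σ(5) = 6, σ(6) = 12, σ(7) = 8, σ(8) = 15, σ(9) = 13, σ(10) = 18, σ(11) = 12, σ(12) = 28, σ(13) = 14, σ(14) = 24, σ(15) = 24, σ(16) = 31, σ(17) = 18, σ(18) = 39, σ(19) = 20, σ(20) = 42, σ(21) = 32, σ(22) = 36, σ(23) = 24, σ(24) = 60, σ(25) = 31, σ(26) = 42, σ(27) = 40, σ(28) = 56, σ(29) = 30, σ(30) = 72, σ(31) = 32, σ(32) = 63, σ(33) = 48, σ(34) = 54, σ(35) = 48, σ(36) = 91, σ(37) = 38, σ(38) = 60, σ(39) = 56, σ(40) = 90, σ(41) = 42, σ(42) = 96, σ(43) = 44, σ(44) = 84, σ(45) = 78, σ(46) = 72, σ(47) = 48, σ(48) = 124, σ(49) = 57, σ(50) = 93, σ(51) = 72, σ(52) = 98, σ(53) = 54, σ(54) = 120, σ(55) = 72, σ(56) = 120, σ(57) = 80, σ(58) = 90, σ(59) = 60, σ(60) = 168, σ(61) = 62, σ(62) = 96, σ(63) = 104, σ(64) = 127, σ(65) = 84, σ(66) = 144, σ(67) = 68, σ(68) = 126, σ(69) = 96, σ(70) = 144, σ(71) = 72, σ(72) = 195, σ(73) = 74, σ(74) = 114, σ(75) = 124, σ(76) = 140, σ(77) = 96, σ(78) = 168, σ(79) = 80, σ(80) = 186, σ(81) = 121, σ(82) = 126, σ(83) = 84, σ(84) = 224, σ(85) = 108, σ(86) = 132, σ(87) = 120, σ(88) = 180, σ(89) = 90, σ(90) = 234, σ(91) = 112, σ(92) = 168, σ(93) = 128, σ(94) = 144, σ(95) = 120, σ(96) = 252, σ(97) = 98, σ(98) = 171, σ(99) = 156, σ(100) = 217, σ(101) = 102, σ(102) = 216, σ(103) = 104, σ(104) = 210, σ(105) = 192, σ(106) = 162, σ(107) = 108, σ(108) = 280, σ(109) = 110, σ(110) = 216, σ(111) = 152, σ(112) = 248, σ(113) = 114, σ(114) = 240, σ(115) = 144, σ(116) = 210, σ(117) = 182, σ(118) = 180, σ(119) = 144, σ(120) = 360, σ(121) = 133, σ(122) = 186, σ(123) = 168, σ(124) = 224, σ(125) = 156, σ(126) = 312, σ(127) = 128, σ(128) = 255, σ(129) = 176, σ(130) = 252, σ(131) = 132, σ(132) = 336, σ(133) = 160, σ(134) = 204, σ(135) = 240, σ(136) = 270, σ(137) = 138, σ(138) = 288, σ(139) = 140, σ(140) = 336, σ(141) = 192, σ(142) = 216, σ(143) = 168, σ(144) = 403, σ(145) = 180, σ(146) = 222, σ(147) = 228, σ(148) = 266, σ(149) = 150. Summing all 149 values: 18232. (Average order: Σ_{n ≤ x} σ(n) ~ (π²/12) x². For x = 149, (π²/12)·149² ≈ 18259.59.)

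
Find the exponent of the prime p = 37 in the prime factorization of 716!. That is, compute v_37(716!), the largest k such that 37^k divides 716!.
v_37(716!) = 19

Legendre's formula: v_p(n!) = Σ_{k ≥ 1} ⌊n / p^k⌋. For p = 37, n = 716, the terms are:
  ⌊716/37^1⌋ = ⌊716/37⌋ = 19
(the next term ⌊716/37^2⌋ = 0, terminating the sum). Summing: v_37(716!) = 19 = 19.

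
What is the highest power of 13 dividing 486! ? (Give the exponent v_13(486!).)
v_13(486!) = 39

Legendre's formula: v_p(n!) = Σ_{k ≥ 1} ⌊n / p^k⌋. For p = 13, n = 486, the terms are:
  ⌊486/13^1⌋ = ⌊486/13⌋ = 37
  ⌊486/13^2⌋ = ⌊486/169⌋ = 2
(the next term ⌊486/13^3⌋ = 0, terminating the sum). Summing: v_13(486!) = 37 + 2 = 39.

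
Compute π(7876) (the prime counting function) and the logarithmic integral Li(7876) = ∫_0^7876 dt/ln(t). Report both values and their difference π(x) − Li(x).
π(7876) = 994;  Li(7876) ≈ 1012.61;  π(x) − Li(x) ≈ -18.61.

Direct count of primes ≤ 7876 gives π(7876) = 994. Numerical evaluation of the logarithmic integral gives Li(7876) ≈ 1012.61. The difference π(x) − Li(x) ≈ -18.61 is typically negative for small/moderate x (Li(x) overestimates), though Littlewood's theorem shows this sign changes infinitely often.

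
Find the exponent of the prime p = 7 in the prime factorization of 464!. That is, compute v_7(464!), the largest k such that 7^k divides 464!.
v_7(464!) = 76

Legendre's formula: v_p(n!) = Σ_{k ≥ 1} ⌊n / p^k⌋. For p = 7, n = 464, the terms are:
  ⌊464/7^1⌋ = ⌊464/7⌋ = 66
  ⌊464/7^2⌋ = ⌊464/49⌋ = 9
  ⌊464/7^3⌋ = ⌊464/343⌋ = 1
(the next term ⌊464/7^4⌋ = 0, terminating the sum). Summing: v_7(464!) = 66 + 9 + 1 = 76.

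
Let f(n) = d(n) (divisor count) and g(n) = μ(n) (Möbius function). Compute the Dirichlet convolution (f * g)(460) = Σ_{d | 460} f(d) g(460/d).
(d * μ)(460) = 1

Divisors of 460: [1, 2, 4, 5, 10, 20, 23, 46, 92, 115, 230, 460]. For each d | 460:
  d = 1: d(1) · μ(460/1) = 1 · 0 = 0
  d = 2: d(2) · μ(460/2) = 2 · -1 = -2
  d = 4: d(4) · μ(460/4) = 3 · 1 = 3
  d = 5: d(5) · μ(460/5) = 2 · 0 = 0
  d = 10: d(10) · μ(460/10) = 4 · 1 = 4
  d = 20: d(20) · μ(460/20) = 6 · -1 = -6
  d = 23: d(23) · μ(460/23) = 2 · 0 = 0
  d = 46: d(46) · μ(460/46) = 4 · 1 = 4
  d = 92: d(92) · μ(460/92) = 6 · -1 = -6
  d = 115: d(115) · μ(460/115) = 4 · 0 = 0
  d = 230: d(230) · μ(460/230) = 8 · -1 = -8
  d = 460: d(460) · μ(460/460) = 12 · 1 = 12
Summing: (d * μ)(460) = 0 + -2 + 3 + 0 + 4 + -6 + 0 + 4 + -6 + 0 + -8 + 12 = 1.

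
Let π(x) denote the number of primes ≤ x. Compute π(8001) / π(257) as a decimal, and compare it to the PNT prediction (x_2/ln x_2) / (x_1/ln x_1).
π(8001)/π(257) = 1007/55 ≈ 18.3091;  PNT prediction ≈ 19.2221.

π(257) = 55 and π(8001) = 1007, so π(8001)/π(257) ≈ 18.3091. The PNT-predicted ratio is (8001/ln(8001)) / (257/ln(257)) ≈ 19.2221. The two agree to within a few percent, as expected.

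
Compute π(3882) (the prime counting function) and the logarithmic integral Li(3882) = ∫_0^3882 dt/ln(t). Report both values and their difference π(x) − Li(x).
π(3882) = 538;  Li(3882) ≈ 551.11;  π(x) − Li(x) ≈ -13.11.

Direct count of primes ≤ 3882 gives π(3882) = 538. Numerical evaluation of the logarithmic integral gives Li(3882) ≈ 551.11. The difference π(x) − Li(x) ≈ -13.11 is typically negative for small/moderate x (Li(x) overestimates), though Littlewood's theorem shows this sign changes infinitely often.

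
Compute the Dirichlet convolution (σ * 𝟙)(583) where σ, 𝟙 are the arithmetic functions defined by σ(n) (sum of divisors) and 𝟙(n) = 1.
(σ * 𝟙)(583) = 715

Divisors of 583: [1, 11, 53, 583]. For each d | 583:
  d = 1: σ(1) · 𝟙(583/1) = 1 · 1 = 1
  d = 11: σ(11) · 𝟙(583/11) = 12 · 1 = 12
  d = 53: σ(53) · 𝟙(583/53) = 54 · 1 = 54
  d = 583: σ(583) · 𝟙(583/583) = 648 · 1 = 648
Summing: (σ * 𝟙)(583) = 1 + 12 + 54 + 648 = 715.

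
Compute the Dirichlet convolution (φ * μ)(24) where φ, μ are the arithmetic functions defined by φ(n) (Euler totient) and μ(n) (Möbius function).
(φ * μ)(24) = 2

Divisors of 24: [1, 2, 3, 4, 6, 8, 12, 24]. For each d | 24:
  d = 1: φ(1) · μ(24/1) = 1 · 0 = 0
  d = 2: φ(2) · μ(24/2) = 1 · 0 = 0
  d = 3: φ(3) · μ(24/3) = 2 · 0 = 0
  d = 4: φ(4) · μ(24/4) = 2 · 1 = 2
  d = 6: φ(6) · μ(24/6) = 2 · 0 = 0
  d = 8: φ(8) · μ(24/8) = 4 · -1 = -4
  d = 12: φ(12) · μ(24/12) = 4 · -1 = -4
  d = 24: φ(24) · μ(24/24) = 8 · 1 = 8
Summing: (φ * μ)(24) = 0 + 0 + 0 + 2 + 0 + -4 + -4 + 8 = 2.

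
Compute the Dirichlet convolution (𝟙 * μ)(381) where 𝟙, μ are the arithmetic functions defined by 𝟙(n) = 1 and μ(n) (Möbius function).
(𝟙 * μ)(381) = 0

Divisors of 381: [1, 3, 127, 381]. For each d | 381:
  d = 1: 𝟙(1) · μ(381/1) = 1 · 1 = 1
  d = 3: 𝟙(3) · μ(381/3) = 1 · -1 = -1
  d = 127: 𝟙(127) · μ(381/127) = 1 · -1 = -1
  d = 381: 𝟙(381) · μ(381/381) = 1 · 1 = 1
Summing: (𝟙 * μ)(381) = 1 + -1 + -1 + 1 = 0.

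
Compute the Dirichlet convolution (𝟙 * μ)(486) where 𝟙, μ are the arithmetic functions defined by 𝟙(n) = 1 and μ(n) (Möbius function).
(𝟙 * μ)(486) = 0

Divisors of 486: [1, 2, 3, 6, 9, 18, 27, 54, 81, 162, 243, 486]. For each d | 486:
  d = 1: 𝟙(1) · μ(486/1) = 1 · 0 = 0
  d = 2: 𝟙(2) · μ(486/2) = 1 · 0 = 0
  d = 3: 𝟙(3) · μ(486/3) = 1 · 0 = 0
  d = 6: 𝟙(6) · μ(486/6) = 1 · 0 = 0
  d = 9: 𝟙(9) · μ(486/9) = 1 · 0 = 0
  d = 18: 𝟙(18) · μ(486/18) = 1 · 0 = 0
  d = 27: 𝟙(27) · μ(486/27) = 1 · 0 = 0
  d = 54: 𝟙(54) · μ(486/54) = 1 · 0 = 0
  d = 81: 𝟙(81) · μ(486/81) = 1 · 1 = 1
  d = 162: 𝟙(162) · μ(486/162) = 1 · -1 = -1
  d = 243: 𝟙(243) · μ(486/243) = 1 · -1 = -1
  d = 486: 𝟙(486) · μ(486/486) = 1 · 1 = 1
Summing: (𝟙 * μ)(486) = 0 + 0 + 0 + 0 + 0 + 0 + 0 + 0 + 1 + -1 + -1 + 1 = 0.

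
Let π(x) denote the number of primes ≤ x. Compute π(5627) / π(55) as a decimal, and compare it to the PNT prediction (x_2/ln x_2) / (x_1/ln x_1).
π(5627)/π(55) = 739/16 ≈ 46.1875;  PNT prediction ≈ 47.4778.

π(55) = 16 and π(5627) = 739, so π(5627)/π(55) ≈ 46.1875. The PNT-predicted ratio is (5627/ln(5627)) / (55/ln(55)) ≈ 47.4778. The two agree to within a few percent, as expected.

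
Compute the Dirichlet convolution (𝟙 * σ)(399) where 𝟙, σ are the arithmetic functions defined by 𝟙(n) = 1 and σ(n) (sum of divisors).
(𝟙 * σ)(399) = 945

Divisors of 399: [1, 3, 7, 19, 21, 57, 133, 399]. For each d | 399:
  d = 1: 𝟙(1) · σ(399/1) = 1 · 640 = 640
  d = 3: 𝟙(3) · σ(399/3) = 1 · 160 = 160
  d = 7: 𝟙(7) · σ(399/7) = 1 · 80 = 80
  d = 19: 𝟙(19) · σ(399/19) = 1 · 32 = 32
  d = 21: 𝟙(21) · σ(399/21) = 1 · 20 = 20
  d = 57: 𝟙(57) · σ(399/57) = 1 · 8 = 8
  d = 133: 𝟙(133) · σ(399/133) = 1 · 4 = 4
  d = 399: 𝟙(399) · σ(399/399) = 1 · 1 = 1
Summing: (𝟙 * σ)(399) = 640 + 160 + 80 + 32 + 20 + 8 + 4 + 1 = 945.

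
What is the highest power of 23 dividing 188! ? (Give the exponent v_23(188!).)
v_23(188!) = 8

Legendre's formula: v_p(n!) = Σ_{k ≥ 1} ⌊n / p^k⌋. For p = 23, n = 188, the terms are:
  ⌊188/23^1⌋ = ⌊188/23⌋ = 8
(the next term ⌊188/23^2⌋ = 0, terminating the sum). Summing: v_23(188!) = 8 = 8.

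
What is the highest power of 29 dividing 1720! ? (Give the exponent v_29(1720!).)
v_29(1720!) = 61

Legendre's formula: v_p(n!) = Σ_{k ≥ 1} ⌊n / p^k⌋. For p = 29, n = 1720, the terms are:
  ⌊1720/29^1⌋ = ⌊1720/29⌋ = 59
  ⌊1720/29^2⌋ = ⌊1720/841⌋ = 2
(the next term ⌊1720/29^3⌋ = 0, terminating the sum). Summing: v_29(1720!) = 59 + 2 = 61.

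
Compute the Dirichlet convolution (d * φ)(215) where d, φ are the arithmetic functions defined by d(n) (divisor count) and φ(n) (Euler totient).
(d * φ)(215) = 264

Divisors of 215: [1, 5, 43, 215]. For each d | 215:
  d = 1: d(1) · φ(215/1) = 1 · 168 = 168
  d = 5: d(5) · φ(215/5) = 2 · 42 = 84
  d = 43: d(43) · φ(215/43) = 2 · 4 = 8
  d = 215: d(215) · φ(215/215) = 4 · 1 = 4
Summing: (d * φ)(215) = 168 + 84 + 8 + 4 = 264.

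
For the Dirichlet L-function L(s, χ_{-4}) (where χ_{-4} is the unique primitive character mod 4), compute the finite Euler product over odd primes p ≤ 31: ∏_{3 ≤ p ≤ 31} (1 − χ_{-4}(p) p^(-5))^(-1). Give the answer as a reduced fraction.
∏ = 52015810615424538455317584769582112629834289625/52216435813704314792391924764477903837266444288

The odd primes p ≤ 31 are [3, 5, 7, 11, 13, 17, 19, 23, 29, 31]. For each, χ(p) = 1 if p ≡ 1 mod 4, χ(p) = −1 if p ≡ 3 mod 4. Taking (1 − χ(p)/p^5)^(-1) = p^5/(p^5 − χ(p)): (1 − (-1)/3^5)^(-1) · (1 − (1)/5^5)^(-1) · (1 − (-1)/7^5)^(-1) · (1 − (-1)/11^5)^(-1) · (1 − (1)/13^5)^(-1) · (1 − (1)/17^5)^(-1) · (1 − (-1)/19^5)^(-1) · (1 − (-1)/23^5)^(-1) · (1 − (1)/29^5)^(-1) · (1 − (-1)/31^5)^(-1) = 52015810615424538455317584769582112629834289625/52216435813704314792391924764477903837266444288.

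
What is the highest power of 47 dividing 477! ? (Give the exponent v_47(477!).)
v_47(477!) = 10

Legendre's formula: v_p(n!) = Σ_{k ≥ 1} ⌊n / p^k⌋. For p = 47, n = 477, the terms are:
  ⌊477/47^1⌋ = ⌊477/47⌋ = 10
(the next term ⌊477/47^2⌋ = 0, terminating the sum). Summing: v_47(477!) = 10 = 10.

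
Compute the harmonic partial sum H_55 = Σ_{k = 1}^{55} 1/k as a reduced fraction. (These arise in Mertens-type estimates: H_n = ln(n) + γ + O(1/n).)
H_55 = 251499286680120823312889/54749786241679275146400

Direct summation: H_55 = 1 + 1/2 + ... + 1/55. The least common denominator is lcm(1, ..., 55) = 164249358725037825439200; over this denominator the numerator is 164249358725037825439200 + 82124679362518912719600 + 54749786241679275146400 + 41062339681259456359800 + 32849871745007565087840 + 27374893120839637573200 + 23464194103576832205600 + 20531169840629728179900 + 18249928747226425048800 + 16424935872503782543920 + 14931759884094347767200 + 13687446560419818786600 + 12634566055772140418400 + 11732097051788416102800 + 10949957248335855029280 + 10265584920314864089950 + 9661726983825754437600 + 9124964373613212524400 + 8644703090791464496800 + 8212467936251891271960 + 7821398034525610735200 + 7465879942047173883600 + 7141276466305992410400 + 6843723280209909393300 + 6569974349001513017568 + 6317283027886070209200 + 6083309582408808349600 + 5866048525894208051400 + 5663770990518545704800 + 5474978624167927514640 + 5298366410485091143200 + 5132792460157432044975 + 4977253294698115922400 + 4830863491912877218800 + 4692838820715366441120 + 4562482186806606262200 + 4439171857433454741600 + 4322351545395732248400 + 4211522018590713472800 + 4106233968125945635980 + 4006081920122873791200 + 3910699017262805367600 + 3819752528489251754400 + 3732939971023586941800 + 3649985749445285009760 + 3570638233152996205200 + 3494667206915698413600 + 3421861640104954696650 + 3352027729082404600800 + 3284987174500756508784 + 3220575661275251479200 + 3158641513943035104600 + 3099044504245996706400 + 3041654791204404174800 + 2986351976818869553440 = 754497860040362469938667, so H_55 = 754497860040362469938667/164249358725037825439200; reducing by gcd(754497860040362469938667, 164249358725037825439200) = 3 gives 251499286680120823312889/54749786241679275146400 ≈ 4.59361. (The PNT-adjacent estimate ln(55) + γ ≈ 4.58455 matches within O(1/n).)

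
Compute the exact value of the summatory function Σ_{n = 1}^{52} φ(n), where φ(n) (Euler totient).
Σ_{n ≤ 52} φ(n) = 830

Compute φ(n) for each 1 ≤ n ≤ 52: φ(1) = 1, φ(2) = 1, φ(3) = 2, φ(4) = 2, φ(5) = 4, φ(6) = 2, φ(7) = 6, φ(8) = 4, φ(9) = 6, φ(10) = 4, φ(11) = 10, φ(12) = 4, φ(13) = 12, φ(14) = 6, φ(15) = 8, φ(16) = 8, φ(17) = 16, φ(18) = 6, φ(19) = 18, φ(20) = 8, φ(21) = 12, φ(22) = 10, φ(23) = 22, φ(24) = 8, φ(25) = 20, φ(26) = 12, φ(27) = 18, φ(28) = 12, φ(29) = 28, φ(30) = 8, φ(31) = 30, φ(32) = 16, φ(33) = 20, φ(34) = 16, φ(35) = 24, φ(36) = 12, φ(37) = 36, φ(38) = 18, φ(39) = 24, φ(40) = 16, φ(41) = 40, φ(42) = 12, φ(43) = 42, φ(44) = 20, φ(45) = 24, φ(46) = 22, φ(47) = 46, φ(48) = 16, φ(49) = 42, φ(50) = 20, φ(51) = 32, φ(52) = 24. Summing all 52 values: 830. (Average order: Σ_{n ≤ x} φ(n) ~ (3/π²) x². For x = 52, (3/π²)·52² ≈ 821.92.)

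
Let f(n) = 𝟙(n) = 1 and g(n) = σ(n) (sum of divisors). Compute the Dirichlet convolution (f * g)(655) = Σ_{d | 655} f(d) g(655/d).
(𝟙 * σ)(655) = 931

Divisors of 655: [1, 5, 131, 655]. For each d | 655:
  d = 1: 𝟙(1) · σ(655/1) = 1 · 792 = 792
  d = 5: 𝟙(5) · σ(655/5) = 1 · 132 = 132
  d = 131: 𝟙(131) · σ(655/131) = 1 · 6 = 6
  d = 655: 𝟙(655) · σ(655/655) = 1 · 1 = 1
Summing: (𝟙 * σ)(655) = 792 + 132 + 6 + 1 = 931.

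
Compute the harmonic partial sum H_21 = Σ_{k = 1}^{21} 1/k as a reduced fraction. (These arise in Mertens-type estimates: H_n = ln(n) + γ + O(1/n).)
H_21 = 18858053/5173168

Direct summation: H_21 = 1 + 1/2 + ... + 1/21. The least common denominator is lcm(1, ..., 21) = 232792560; over this denominator the numerator is 232792560 + 116396280 + 77597520 + 58198140 + 46558512 + 38798760 + 33256080 + 29099070 + 25865840 + 23279256 + 21162960 + 19399380 + 17907120 + 16628040 + 15519504 + 14549535 + 13693680 + 12932920 + 12252240 + 11639628 + 11085360 = 848612385, so H_21 = 848612385/232792560; reducing by gcd(848612385, 232792560) = 45 gives 18858053/5173168 ≈ 3.64536. (The PNT-adjacent estimate ln(21) + γ ≈ 3.62174 matches within O(1/n).)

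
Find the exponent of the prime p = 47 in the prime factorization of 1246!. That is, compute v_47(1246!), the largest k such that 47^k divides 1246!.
v_47(1246!) = 26

Legendre's formula: v_p(n!) = Σ_{k ≥ 1} ⌊n / p^k⌋. For p = 47, n = 1246, the terms are:
  ⌊1246/47^1⌋ = ⌊1246/47⌋ = 26
(the next term ⌊1246/47^2⌋ = 0, terminating the sum). Summing: v_47(1246!) = 26 = 26.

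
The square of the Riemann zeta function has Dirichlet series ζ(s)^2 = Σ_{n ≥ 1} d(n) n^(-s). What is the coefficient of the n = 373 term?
d(373) = 2

ζ(s)^2 = (Σ 1/m^s)(Σ 1/k^s). The coefficient of 1/n^s in the product is the number of ordered pairs (m, k) with mk = n, which equals d(n). For n = 373, divisors are [1, 373], so d(373) = 2.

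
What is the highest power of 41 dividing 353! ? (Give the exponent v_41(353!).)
v_41(353!) = 8

Legendre's formula: v_p(n!) = Σ_{k ≥ 1} ⌊n / p^k⌋. For p = 41, n = 353, the terms are:
  ⌊353/41^1⌋ = ⌊353/41⌋ = 8
(the next term ⌊353/41^2⌋ = 0, terminating the sum). Summing: v_41(353!) = 8 = 8.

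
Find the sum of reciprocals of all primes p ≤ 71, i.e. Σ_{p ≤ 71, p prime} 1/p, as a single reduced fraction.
Σ 1/p = 972416614407737400870501653/557940830126698960967415390

π(71) = 20, so the primes ≤ 71 are [2, 3, 5, 7, 11, 13, 17, 19, 23, 29, 31, 37, 41, 43, 47, 53, 59, 61, 67, 71]. Summing 1/p over these primes: 972416614407737400870501653/557940830126698960967415390 ≈ 1.7429. Mertens estimate ln ln(71) + 0.2615 ≈ 1.7114.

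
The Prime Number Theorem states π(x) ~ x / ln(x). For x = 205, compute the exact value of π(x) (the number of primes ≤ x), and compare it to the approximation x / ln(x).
π(205) = 46;  x/ln(x) ≈ 38.51;  relative error ≈ 16.28%.

Directly count primes up to 205: π(205) = 46. The PNT approximation gives 205/ln(205) ≈ 205/5.32301 ≈ 38.51. Relative error (π(x) − x/ln(x)) / π(x) ≈ 16.28%; the approximation is known to undercount slightly (Li(x) is a better estimate).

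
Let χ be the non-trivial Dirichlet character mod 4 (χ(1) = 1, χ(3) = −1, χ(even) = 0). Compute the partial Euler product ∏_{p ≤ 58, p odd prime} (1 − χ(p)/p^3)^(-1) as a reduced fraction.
∏ = 825131832927904152751703886265311831503045/851571808026684219819301170519057245405184

The odd primes p ≤ 58 are [3, 5, 7, 11, 13, 17, 19, 23, 29, 31, 37, 41, 43, 47, 53]. For each, χ(p) = 1 if p ≡ 1 mod 4, χ(p) = −1 if p ≡ 3 mod 4. Taking (1 − χ(p)/p^3)^(-1) = p^3/(p^3 − χ(p)): (1 − (-1)/3^3)^(-1) · (1 − (1)/5^3)^(-1) · (1 − (-1)/7^3)^(-1) · (1 − (-1)/11^3)^(-1) · (1 − (1)/13^3)^(-1) · (1 − (1)/17^3)^(-1) · (1 − (-1)/19^3)^(-1) · (1 − (-1)/23^3)^(-1) · (1 − (1)/29^3)^(-1) · (1 − (-1)/31^3)^(-1) · (1 − (1)/37^3)^(-1) · (1 − (1)/41^3)^(-1) · (1 − (-1)/43^3)^(-1) · (1 − (-1)/47^3)^(-1) · (1 − (1)/53^3)^(-1) = 825131832927904152751703886265311831503045/851571808026684219819301170519057245405184.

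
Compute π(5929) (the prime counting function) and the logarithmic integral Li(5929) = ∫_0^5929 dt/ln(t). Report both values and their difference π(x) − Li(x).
π(5929) = 779;  Li(5929) ≈ 792.25;  π(x) − Li(x) ≈ -13.25.

Direct count of primes ≤ 5929 gives π(5929) = 779. Numerical evaluation of the logarithmic integral gives Li(5929) ≈ 792.25. The difference π(x) − Li(x) ≈ -13.25 is typically negative for small/moderate x (Li(x) overestimates), though Littlewood's theorem shows this sign changes infinitely often.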